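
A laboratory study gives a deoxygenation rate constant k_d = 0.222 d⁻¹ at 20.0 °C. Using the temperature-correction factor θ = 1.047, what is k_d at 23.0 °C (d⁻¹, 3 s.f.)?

k_d(T₂) = k_d(T₁) · θ^(T₂−T₁) = 0.222 × 1.047^(23.0−20.0)
= 0.222 × 1.047^3.00 = 0.222 × 1.148 = 0.2548 d⁻¹.

k_d ≈ 0.255 d⁻¹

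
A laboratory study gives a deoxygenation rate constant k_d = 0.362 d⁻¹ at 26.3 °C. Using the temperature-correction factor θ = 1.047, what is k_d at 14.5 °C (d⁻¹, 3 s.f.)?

k_d(T₂) = k_d(T₁) · θ^(T₂−T₁) = 0.362 × 1.047^(14.5−26.3)
= 0.362 × 1.047^-11.8 = 0.362 × 0.5816 = 0.2105 d⁻¹.

k_d ≈ 0.211 d⁻¹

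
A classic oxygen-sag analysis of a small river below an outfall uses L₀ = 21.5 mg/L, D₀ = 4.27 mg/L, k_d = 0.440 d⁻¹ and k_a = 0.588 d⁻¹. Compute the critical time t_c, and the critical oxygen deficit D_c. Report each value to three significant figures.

With k_a/k_d = 1.336 and 1 − D₀(k_a−k_d)/(k_d L₀) = 0.9332,
t_c = ln(1.336 × 0.9332) / (0.588 − 0.440) = ln(1.247) / 0.1480 = 0.2208/0.1480 = 1.492 d.
D_c = (k_d/k_a) L₀ e^(−k_d t_c) = (0.440/0.588) × 21.5 × e^(−0.440×1.492) = 0.7483 × 21.5 × 0.5187 = 8.345 mg/L.

t_c ≈ 1.49 d; D_c ≈ 8.34 mg/L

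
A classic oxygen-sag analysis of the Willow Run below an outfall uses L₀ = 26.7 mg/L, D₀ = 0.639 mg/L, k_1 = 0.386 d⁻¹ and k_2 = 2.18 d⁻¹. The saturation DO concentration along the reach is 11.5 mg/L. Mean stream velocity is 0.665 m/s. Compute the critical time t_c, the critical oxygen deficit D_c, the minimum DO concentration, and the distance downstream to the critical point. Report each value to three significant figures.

t_c ≈ 0.899 d; D_c ≈ 3.34 mg/L; min DO ≈ 8.16 mg/L; x_c ≈ 51.7 km

With k_2/k_1 = 5.648 and 1 − D₀(k_2−k_1)/(k_1 L₀) = 0.8888,
t_c = ln(5.648 × 0.8888) / (2.18 − 0.386) = ln(5.019) / 1.794 = 1.613/1.794 = 0.8993 d.
L(t_c) = L₀ e^(−k_1 t_c) = 26.7 × 0.7067 = 18.87 mg/L, and at the critical point k_2 D_c = k_1 L, so D_c = (0.386/2.18) × 18.87 = 3.341 mg/L.
Minimum DO = C_s − D_c = 11.5 − 3.341 = 8.159 mg/L.
x_c = v t_c = 0.665 m/s × 0.8993 d × 86400 s/d = 51670 m ≈ 51.7 km.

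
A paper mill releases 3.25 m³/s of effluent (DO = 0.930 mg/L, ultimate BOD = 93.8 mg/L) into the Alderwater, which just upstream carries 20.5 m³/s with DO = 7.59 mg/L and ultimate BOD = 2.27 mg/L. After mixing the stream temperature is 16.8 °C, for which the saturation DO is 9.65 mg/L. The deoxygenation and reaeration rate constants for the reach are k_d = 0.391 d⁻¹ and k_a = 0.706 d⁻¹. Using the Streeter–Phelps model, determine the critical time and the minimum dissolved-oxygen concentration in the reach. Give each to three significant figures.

Mixed DO = (20.5×7.59 + 3.25×0.930)/(20.5+3.25) = 158.6/23.75 = 6.679 mg/L.
Mixed L₀ = (20.5×2.27 + 3.25×93.8)/(23.75) = 351.4/23.75 = 14.80 mg/L.
Initial deficit D₀ = C_s − DO₀ = 9.65 − 6.679 = 2.971 mg/L.
t_c = (1/0.3150) ln[(0.706/0.391)(1 − 2.971×0.3150/(0.391×14.80))] = 3.175 × ln(1.513) = 1.316 d.
D_c = (0.391/0.706) × 14.80 × e^(−0.391×1.316) = 0.5538 × 14.80 × 0.5979 = 4.899 mg/L.
Minimum DO = 9.65 − 4.899 = 4.751 mg/L.

t_c ≈ 1.32 d; minimum DO ≈ 4.75 mg/L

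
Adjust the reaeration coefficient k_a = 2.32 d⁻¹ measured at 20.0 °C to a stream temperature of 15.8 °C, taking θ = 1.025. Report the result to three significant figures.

k_a(T₂) = k_a(T₁) · θ^(T₂−T₁) = 2.32 × 1.025^(15.8−20.0)
= 2.32 × 1.025^-4.20 = 2.32 × 0.9015 = 2.091 d⁻¹.

k_a ≈ 2.09 d⁻¹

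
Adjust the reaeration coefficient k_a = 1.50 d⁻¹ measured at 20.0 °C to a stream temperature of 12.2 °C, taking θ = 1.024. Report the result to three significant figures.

k_a(T₂) = k_a(T₁) · θ^(T₂−T₁) = 1.50 × 1.024^(12.2−20.0)
= 1.50 × 1.024^-7.80 = 1.50 × 0.8311 = 1.247 d⁻¹.

k_a ≈ 1.25 d⁻¹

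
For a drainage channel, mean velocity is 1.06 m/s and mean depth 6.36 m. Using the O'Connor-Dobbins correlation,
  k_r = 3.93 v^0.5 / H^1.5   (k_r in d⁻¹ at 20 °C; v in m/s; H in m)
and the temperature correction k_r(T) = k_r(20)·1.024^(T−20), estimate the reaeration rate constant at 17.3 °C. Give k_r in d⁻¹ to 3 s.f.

k_r ≈ 0.237 d⁻¹

k_r(20) = 3.93 × 1.06^0.5 / 6.36^1.5 = 3.93 × 1.030 / 16.04 = 0.2523 d⁻¹.
k_r(17.3) = 0.2523 × 1.024^(17.3−20) = 0.2523 × 0.9380 = 0.2366 d⁻¹.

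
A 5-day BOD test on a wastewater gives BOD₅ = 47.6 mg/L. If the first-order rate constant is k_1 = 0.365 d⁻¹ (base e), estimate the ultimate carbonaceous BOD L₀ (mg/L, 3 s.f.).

BOD₅ = L₀(1 − e^(−5k_1)) ⇒ L₀ = BOD₅ / (1 − e^(−5×0.365))
= 47.6 / (1 − 0.1612) = 47.6 / 0.8388 = 56.75 mg/L.

L₀ ≈ 56.7 mg/L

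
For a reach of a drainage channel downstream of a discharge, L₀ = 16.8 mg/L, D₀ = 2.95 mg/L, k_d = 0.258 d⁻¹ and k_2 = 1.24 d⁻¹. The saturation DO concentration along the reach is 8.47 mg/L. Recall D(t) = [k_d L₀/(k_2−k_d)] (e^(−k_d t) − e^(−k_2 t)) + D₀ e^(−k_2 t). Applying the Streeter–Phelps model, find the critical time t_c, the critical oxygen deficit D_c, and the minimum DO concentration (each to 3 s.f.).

t_c ≈ 0.475 d; D_c ≈ 3.09 mg/L; min DO ≈ 5.38 mg/L

With k_2/k_d = 4.806 and 1 − D₀(k_2−k_d)/(k_d L₀) = 0.3316,
t_c = ln(4.806 × 0.3316) / (1.24 − 0.258) = ln(1.594) / 0.9820 = 0.4662/0.9820 = 0.4748 d.
L(t_c) = L₀ e^(−k_d t_c) = 16.8 × 0.8847 = 14.86 mg/L, and at the critical point k_2 D_c = k_d L, so D_c = (0.258/1.24) × 14.86 = 3.092 mg/L.
Minimum DO = C_s − D_c = 8.47 − 3.092 = 5.378 mg/L.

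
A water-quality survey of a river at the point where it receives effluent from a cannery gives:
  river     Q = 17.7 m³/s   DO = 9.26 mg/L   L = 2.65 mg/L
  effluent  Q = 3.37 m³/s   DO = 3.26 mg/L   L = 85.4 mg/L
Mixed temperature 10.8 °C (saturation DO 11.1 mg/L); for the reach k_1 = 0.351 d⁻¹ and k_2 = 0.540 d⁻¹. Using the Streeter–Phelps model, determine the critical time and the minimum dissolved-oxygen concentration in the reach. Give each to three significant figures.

Mixed DO = (17.7×9.26 + 3.37×3.26)/(17.7+3.37) = 174.9/21.07 = 8.300 mg/L.
Mixed L₀ = (17.7×2.65 + 3.37×85.4)/(21.07) = 334.7/21.07 = 15.89 mg/L.
Initial deficit D₀ = C_s − DO₀ = 11.1 − 8.300 = 2.800 mg/L.
t_c = (1/0.1890) ln[(0.540/0.351)(1 − 2.800×0.1890/(0.351×15.89))] = 5.291 × ln(1.392) = 1.752 d.
D_c = (0.351/0.540) × 15.89 × e^(−0.351×1.752) = 0.6500 × 15.89 × 0.5407 = 5.583 mg/L.
Minimum DO = 11.1 − 5.583 = 5.517 mg/L.

t_c ≈ 1.75 d; minimum DO ≈ 5.52 mg/L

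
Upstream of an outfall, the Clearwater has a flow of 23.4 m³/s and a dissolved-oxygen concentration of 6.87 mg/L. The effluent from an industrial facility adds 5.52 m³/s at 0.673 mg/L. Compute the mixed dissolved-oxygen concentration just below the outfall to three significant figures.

5.69 mg/L

Flow-weighted mixing: C = (Q_r C_r + Q_w C_w)/(Q_r + Q_w)
= (23.4×6.87 + 5.52×0.673)/(23.4 + 5.52) = 164.5/28.92 = 5.687 mg/L.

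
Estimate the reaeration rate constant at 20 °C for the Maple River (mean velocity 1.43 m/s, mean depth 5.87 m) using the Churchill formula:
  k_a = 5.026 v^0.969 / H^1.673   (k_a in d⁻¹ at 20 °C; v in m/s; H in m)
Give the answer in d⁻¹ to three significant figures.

k_a = 5.026 × 1.43^0.969 / 5.87^1.673 = 5.026 × 1.414 / 19.32 = 0.3680 d⁻¹.

k_a ≈ 0.368 d⁻¹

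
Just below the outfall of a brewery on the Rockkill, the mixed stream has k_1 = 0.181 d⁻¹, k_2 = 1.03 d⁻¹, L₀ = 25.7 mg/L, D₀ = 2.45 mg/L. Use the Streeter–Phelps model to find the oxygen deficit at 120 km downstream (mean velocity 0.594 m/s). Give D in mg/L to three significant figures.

Travel time t = x/v = 120 km / (0.594 m/s) = 120000 m / 0.594 m/s = 202000 s = 2.338 d.
k_1 L₀/(k_2−k_1) = 0.181×25.7/(1.03−0.181) = 4.652/0.8490 = 5.479 mg/L.
e^(−k_1 t) = e^(−0.181×2.338) = 0.6549; e^(−k_2 t) = e^(−1.03×2.338) = 0.08996.
D = 5.479 × (0.6549 − 0.08996) + 2.45 × 0.08996 = 3.096 + 0.2204 = 3.316 mg/L.

D ≈ 3.32 mg/L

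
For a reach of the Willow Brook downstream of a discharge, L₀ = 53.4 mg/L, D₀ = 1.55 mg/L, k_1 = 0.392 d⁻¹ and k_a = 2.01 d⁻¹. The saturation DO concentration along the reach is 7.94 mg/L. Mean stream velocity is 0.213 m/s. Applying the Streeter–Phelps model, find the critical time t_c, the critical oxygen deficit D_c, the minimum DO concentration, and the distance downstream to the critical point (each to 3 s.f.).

With k_a/k_1 = 5.128 and 1 − D₀(k_a−k_1)/(k_1 L₀) = 0.8802,
t_c = ln(5.128 × 0.8802) / (2.01 − 0.392) = ln(4.513) / 1.618 = 1.507/1.618 = 0.9314 d.
L(t_c) = L₀ e^(−k_1 t_c) = 53.4 × 0.6941 = 37.07 mg/L, and at the critical point k_a D_c = k_1 L, so D_c = (0.392/2.01) × 37.07 = 7.229 mg/L.
Minimum DO = C_s − D_c = 7.94 − 7.229 = 0.7112 mg/L.
x_c = v t_c = 0.213 m/s × 0.9314 d × 86400 s/d = 17140 m ≈ 17.1 km.

t_c ≈ 0.931 d; D_c ≈ 7.23 mg/L; min DO ≈ 0.711 mg/L; x_c ≈ 17.1 km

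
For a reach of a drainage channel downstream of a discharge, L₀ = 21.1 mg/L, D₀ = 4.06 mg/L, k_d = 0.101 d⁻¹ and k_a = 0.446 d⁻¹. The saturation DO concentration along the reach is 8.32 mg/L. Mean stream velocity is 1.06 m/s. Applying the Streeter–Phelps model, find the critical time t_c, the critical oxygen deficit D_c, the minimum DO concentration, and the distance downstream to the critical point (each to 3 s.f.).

t_c ≈ 1.20 d; D_c ≈ 4.23 mg/L; min DO ≈ 4.09 mg/L; x_c ≈ 110 km

t_c = [1/(k_a−k_d)] ln[(k_a/k_d)(1 − D₀(k_a−k_d)/(k_d L₀))]
= [1/(0.446−0.101)] ln[(0.446/0.101)(1 − 4.06×0.3450/(0.101×21.1))]
= (1/0.3450) ln[4.416 × 0.3427] = 2.899 × ln(1.513) = 2.899 × 0.4144 = 1.201 d.
D_c = (k_d/k_a) L₀ e^(−k_d t_c) = (0.101/0.446) × 21.1 × e^(−0.101×1.201) = 0.2265 × 21.1 × 0.8858 = 4.232 mg/L.
Minimum DO = C_s − D_c = 8.32 − 4.232 = 4.088 mg/L.
x_c = v t_c = 1.06 m/s × 1.201 d × 86400 s/d = 110000 m ≈ 110 km.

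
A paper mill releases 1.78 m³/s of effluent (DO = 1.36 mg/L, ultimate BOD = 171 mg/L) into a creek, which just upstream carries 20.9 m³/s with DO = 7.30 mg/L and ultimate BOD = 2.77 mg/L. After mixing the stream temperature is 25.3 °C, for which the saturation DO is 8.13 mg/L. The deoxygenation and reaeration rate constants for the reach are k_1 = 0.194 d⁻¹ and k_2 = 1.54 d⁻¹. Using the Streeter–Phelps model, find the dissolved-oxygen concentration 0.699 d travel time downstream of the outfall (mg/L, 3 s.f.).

DO ≈ 6.46 mg/L

Mixed DO = (20.9×7.30 + 1.78×1.36)/(20.9+1.78) = 155.0/22.68 = 6.834 mg/L.
Mixed L₀ = (20.9×2.77 + 1.78×171)/(22.68) = 362.3/22.68 = 15.97 mg/L.
Initial deficit D₀ = C_s − DO₀ = 8.13 − 6.834 = 1.296 mg/L.
D(0.699) = [0.194×15.97/(1.54−0.194)](e^(−0.194×0.699) − e^(−1.54×0.699)) + 1.296 e^(−1.54×0.699)
= 2.302 × (0.8732 − 0.3408) + 1.296 × 0.3408 = 1.667 mg/L.
DO = 8.13 − 1.667 = 6.463 mg/L.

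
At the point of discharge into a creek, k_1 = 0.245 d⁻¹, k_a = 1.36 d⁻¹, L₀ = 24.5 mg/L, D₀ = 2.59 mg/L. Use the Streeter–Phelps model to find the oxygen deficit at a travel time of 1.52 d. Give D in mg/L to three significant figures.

k_1 L₀/(k_a−k_1) = 0.245×24.5/(1.36−0.245) = 6.002/1.115 = 5.383 mg/L.
e^(−k_1 t) = e^(−0.245×1.520) = 0.6891; e^(−k_a t) = e^(−1.36×1.520) = 0.1265.
D = 5.383 × (0.6891 − 0.1265) + 2.59 × 0.1265 = 3.028 + 0.3277 = 3.356 mg/L.

D ≈ 3.36 mg/L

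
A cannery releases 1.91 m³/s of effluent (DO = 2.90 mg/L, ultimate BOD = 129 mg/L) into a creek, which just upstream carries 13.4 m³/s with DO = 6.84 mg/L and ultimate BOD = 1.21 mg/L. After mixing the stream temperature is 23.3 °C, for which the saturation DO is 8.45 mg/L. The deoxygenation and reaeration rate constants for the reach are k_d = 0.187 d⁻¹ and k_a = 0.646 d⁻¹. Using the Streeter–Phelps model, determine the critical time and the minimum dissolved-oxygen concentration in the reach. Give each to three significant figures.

t_c ≈ 1.92 d; minimum DO ≈ 4.98 mg/L

Mixed DO = (13.4×6.84 + 1.91×2.90)/(13.4+1.91) = 97.20/15.31 = 6.348 mg/L.
Mixed L₀ = (13.4×1.21 + 1.91×129)/(15.31) = 262.6/15.31 = 17.15 mg/L.
Initial deficit D₀ = C_s − DO₀ = 8.45 − 6.348 = 2.102 mg/L.
t_c = (1/0.4590) ln[(0.646/0.187)(1 − 2.102×0.4590/(0.187×17.15))] = 2.179 × ln(2.416) = 1.921 d.
D_c = (0.187/0.646) × 17.15 × e^(−0.187×1.921) = 0.2895 × 17.15 × 0.6982 = 3.466 mg/L.
Minimum DO = 8.45 − 3.466 = 4.984 mg/L.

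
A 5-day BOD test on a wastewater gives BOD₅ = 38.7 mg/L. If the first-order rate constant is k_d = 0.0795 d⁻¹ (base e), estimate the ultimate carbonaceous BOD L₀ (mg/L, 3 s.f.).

BOD₅ = L₀(1 − e^(−5k_d)) ⇒ L₀ = BOD₅ / (1 − e^(−5×0.0795))
= 38.7 / (1 − 0.6720) = 38.7 / 0.3280 = 118.0 mg/L.

L₀ ≈ 118 mg/L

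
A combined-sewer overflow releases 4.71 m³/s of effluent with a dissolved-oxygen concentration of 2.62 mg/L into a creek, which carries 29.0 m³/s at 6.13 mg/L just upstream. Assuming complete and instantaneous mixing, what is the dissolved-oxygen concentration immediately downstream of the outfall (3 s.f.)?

5.64 mg/L

Flow-weighted mixing: C = (Q_r C_r + Q_w C_w)/(Q_r + Q_w)
= (29.0×6.13 + 4.71×2.62)/(29.0 + 4.71) = 190.1/33.71 = 5.640 mg/L.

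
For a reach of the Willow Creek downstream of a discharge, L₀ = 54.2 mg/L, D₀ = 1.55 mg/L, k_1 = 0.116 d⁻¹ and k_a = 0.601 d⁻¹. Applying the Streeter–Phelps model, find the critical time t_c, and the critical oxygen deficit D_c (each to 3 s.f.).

At the critical point dD/dt = 0, so k_1 L₀ e^(−k_1 t) = k_a D. Substituting D(t) from the Streeter–Phelps equation and solving for t gives
t_c = ln[(k_a/k_1)(1 − D₀(k_a−k_1)/(k_1 L₀))] / (k_a−k_1).
Here k_a−k_1 = 0.4850 d⁻¹ and 1 − D₀(k_a−k_1)/(k_1 L₀) = 1 − 1.55×0.4850/(0.116×54.2) = 0.8804, so
t_c = ln(5.181 × 0.8804) / 0.4850 = 1.518 / 0.4850 = 3.129 d.
D_c = (k_1/k_a) L₀ e^(−k_1 t_c) = (0.116/0.601) × 54.2 × e^(−0.116×3.129) = 0.1930 × 54.2 × 0.6956 = 7.277 mg/L.

t_c ≈ 3.13 d; D_c ≈ 7.28 mg/L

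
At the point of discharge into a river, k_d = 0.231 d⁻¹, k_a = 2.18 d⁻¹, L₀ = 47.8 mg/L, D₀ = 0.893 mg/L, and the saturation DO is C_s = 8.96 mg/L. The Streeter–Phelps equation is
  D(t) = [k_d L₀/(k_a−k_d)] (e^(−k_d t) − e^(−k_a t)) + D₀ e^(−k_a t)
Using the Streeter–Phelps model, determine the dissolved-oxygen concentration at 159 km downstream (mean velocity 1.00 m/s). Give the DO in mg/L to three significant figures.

DO ≈ 5.34 mg/L

Travel time t = x/v = 159 km / (1.00 m/s) = 159000 m / 1.00 m/s = 159000 s = 1.840 d.
k_d L₀/(k_a−k_d) = 0.231×47.8/(2.18−0.231) = 11.04/1.949 = 5.665 mg/L.
e^(−k_d t) = e^(−0.231×1.840) = 0.6537; e^(−k_a t) = e^(−2.18×1.840) = 0.01810.
D = 5.665 × (0.6537 − 0.01810) + 0.893 × 0.01810 = 3.601 + 0.01616 = 3.617 mg/L.
DO = C_s − D = 8.96 − 3.617 = 5.343 mg/L.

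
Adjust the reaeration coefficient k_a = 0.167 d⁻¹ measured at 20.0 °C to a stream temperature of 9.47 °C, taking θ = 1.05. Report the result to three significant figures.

k_a(T₂) = k_a(T₁) · θ^(T₂−T₁) = 0.167 × 1.05^(9.47−20.0)
= 0.167 × 1.05^-10.5 = 0.167 × 0.5982 = 0.09991 d⁻¹.

k_a ≈ 0.0999 d⁻¹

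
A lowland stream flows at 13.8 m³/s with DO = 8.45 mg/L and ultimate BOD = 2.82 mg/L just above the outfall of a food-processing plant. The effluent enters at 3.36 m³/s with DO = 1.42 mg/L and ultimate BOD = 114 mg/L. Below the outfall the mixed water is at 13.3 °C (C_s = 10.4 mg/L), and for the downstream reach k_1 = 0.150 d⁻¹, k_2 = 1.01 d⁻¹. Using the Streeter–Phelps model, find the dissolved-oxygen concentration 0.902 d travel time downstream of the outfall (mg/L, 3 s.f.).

Mixed DO = (13.8×8.45 + 3.36×1.42)/(13.8+3.36) = 121.4/17.16 = 7.073 mg/L.
Mixed L₀ = (13.8×2.82 + 3.36×114)/(17.16) = 422.0/17.16 = 24.59 mg/L.
Initial deficit D₀ = C_s − DO₀ = 10.4 − 7.073 = 3.327 mg/L.
D(0.902) = [0.150×24.59/(1.01−0.150)](e^(−0.150×0.902) − e^(−1.01×0.902)) + 3.327 e^(−1.01×0.902)
= 4.289 × (0.8735 − 0.4021) + 3.327 × 0.4021 = 3.359 mg/L.
DO = 10.4 − 3.359 = 7.041 mg/L.

DO ≈ 7.04 mg/L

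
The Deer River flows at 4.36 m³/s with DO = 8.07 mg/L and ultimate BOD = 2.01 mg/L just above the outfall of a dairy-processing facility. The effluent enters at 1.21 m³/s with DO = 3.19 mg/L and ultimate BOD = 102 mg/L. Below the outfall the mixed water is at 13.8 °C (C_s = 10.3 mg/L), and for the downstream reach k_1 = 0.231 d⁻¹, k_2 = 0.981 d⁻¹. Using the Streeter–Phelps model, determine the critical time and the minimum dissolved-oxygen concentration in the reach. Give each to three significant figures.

t_c ≈ 1.13 d; minimum DO ≈ 6.00 mg/L

Mixed DO = (4.36×8.07 + 1.21×3.19)/(4.36+1.21) = 39.05/5.570 = 7.010 mg/L.
Mixed L₀ = (4.36×2.01 + 1.21×102)/(5.570) = 132.2/5.570 = 23.73 mg/L.
Initial deficit D₀ = C_s − DO₀ = 10.3 − 7.010 = 3.290 mg/L.
t_c = (1/0.7500) ln[(0.981/0.231)(1 − 3.290×0.7500/(0.231×23.73))] = 1.333 × ln(2.335) = 1.131 d.
D_c = (0.231/0.981) × 23.73 × e^(−0.231×1.131) = 0.2355 × 23.73 × 0.7701 = 4.304 mg/L.
Minimum DO = 10.3 − 4.304 = 5.996 mg/L.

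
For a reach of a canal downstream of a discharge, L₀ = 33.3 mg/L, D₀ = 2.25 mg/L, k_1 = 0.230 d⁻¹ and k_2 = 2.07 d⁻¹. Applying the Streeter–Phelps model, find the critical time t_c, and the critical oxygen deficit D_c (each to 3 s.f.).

At the critical point dD/dt = 0, so k_1 L₀ e^(−k_1 t) = k_2 D. Substituting D(t) from the Streeter–Phelps equation and solving for t gives
t_c = ln[(k_2/k_1)(1 − D₀(k_2−k_1)/(k_1 L₀))] / (k_2−k_1).
Here k_2−k_1 = 1.840 d⁻¹ and 1 − D₀(k_2−k_1)/(k_1 L₀) = 1 − 2.25×1.840/(0.230×33.3) = 0.4595, so
t_c = ln(9.000 × 0.4595) / 1.840 = 1.420 / 1.840 = 0.7715 d.
L(t_c) = L₀ e^(−k_1 t_c) = 33.3 × 0.8374 = 27.89 mg/L, and at the critical point k_2 D_c = k_1 L, so D_c = (0.230/2.07) × 27.89 = 3.098 mg/L.

t_c ≈ 0.771 d; D_c ≈ 3.10 mg/L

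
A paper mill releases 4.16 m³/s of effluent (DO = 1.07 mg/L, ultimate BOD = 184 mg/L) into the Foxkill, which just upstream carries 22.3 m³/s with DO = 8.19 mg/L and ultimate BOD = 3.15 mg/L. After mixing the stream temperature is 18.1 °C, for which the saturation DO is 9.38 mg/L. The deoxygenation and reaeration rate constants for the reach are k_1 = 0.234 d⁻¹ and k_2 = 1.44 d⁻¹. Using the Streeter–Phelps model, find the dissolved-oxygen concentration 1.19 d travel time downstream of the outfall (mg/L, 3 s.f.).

Mixed DO = (22.3×8.19 + 4.16×1.07)/(22.3+4.16) = 187.1/26.46 = 7.071 mg/L.
Mixed L₀ = (22.3×3.15 + 4.16×184)/(26.46) = 835.7/26.46 = 31.58 mg/L.
Initial deficit D₀ = C_s − DO₀ = 9.38 − 7.071 = 2.309 mg/L.
D(1.19) = [0.234×31.58/(1.44−0.234)](e^(−0.234×1.19) − e^(−1.44×1.19)) + 2.309 e^(−1.44×1.19)
= 6.128 × (0.7569 − 0.1802) + 2.309 × 0.1802 = 3.950 mg/L.
DO = 9.38 − 3.950 = 5.430 mg/L.

DO ≈ 5.43 mg/L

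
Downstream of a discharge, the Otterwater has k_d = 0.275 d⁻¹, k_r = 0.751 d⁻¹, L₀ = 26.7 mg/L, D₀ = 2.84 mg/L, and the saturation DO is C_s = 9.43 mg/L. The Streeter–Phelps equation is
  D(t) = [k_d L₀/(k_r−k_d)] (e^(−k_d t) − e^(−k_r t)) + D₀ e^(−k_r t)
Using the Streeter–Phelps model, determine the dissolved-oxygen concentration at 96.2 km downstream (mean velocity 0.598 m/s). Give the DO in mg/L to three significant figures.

Travel time t = x/v = 96.2 km / (0.598 m/s) = 96200 m / 0.598 m/s = 160900 s = 1.862 d.
k_d L₀/(k_r−k_d) = 0.275×26.7/(0.751−0.275) = 7.343/0.4760 = 15.43 mg/L.
e^(−k_d t) = e^(−0.275×1.862) = 0.5993; e^(−k_r t) = e^(−0.751×1.862) = 0.2470.
D = 15.43 × (0.5993 − 0.2470) + 2.84 × 0.2470 = 5.434 + 0.7015 = 6.135 mg/L.
DO = C_s − D = 9.43 − 6.135 = 3.295 mg/L.

DO ≈ 3.29 mg/L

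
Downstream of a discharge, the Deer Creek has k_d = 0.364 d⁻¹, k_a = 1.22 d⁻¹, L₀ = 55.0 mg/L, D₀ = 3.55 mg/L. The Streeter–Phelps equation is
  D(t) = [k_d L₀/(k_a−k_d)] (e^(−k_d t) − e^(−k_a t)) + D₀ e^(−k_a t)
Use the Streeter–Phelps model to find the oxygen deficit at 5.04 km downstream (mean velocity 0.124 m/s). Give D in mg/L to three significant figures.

D ≈ 8.53 mg/L

Travel time t = x/v = 5.04 km / (0.124 m/s) = 5040 m / 0.124 m/s = 40650 s = 0.4704 d.
k_d L₀/(k_a−k_d) = 0.364×55.0/(1.22−0.364) = 20.02/0.8560 = 23.39 mg/L.
e^(−k_d t) = e^(−0.364×0.4704) = 0.8426; e^(−k_a t) = e^(−1.22×0.4704) = 0.5633.
D = 23.39 × (0.8426 − 0.5633) + 3.55 × 0.5633 = 6.533 + 2.000 = 8.532 mg/L.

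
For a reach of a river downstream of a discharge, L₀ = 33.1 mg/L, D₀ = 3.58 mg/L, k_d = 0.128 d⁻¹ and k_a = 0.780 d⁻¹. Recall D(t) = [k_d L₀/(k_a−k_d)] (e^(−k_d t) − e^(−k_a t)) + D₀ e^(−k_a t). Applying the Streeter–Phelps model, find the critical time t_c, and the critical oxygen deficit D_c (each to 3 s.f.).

With k_a/k_d = 6.094 and 1 − D₀(k_a−k_d)/(k_d L₀) = 0.4491,
t_c = ln(6.094 × 0.4491) / (0.780 − 0.128) = ln(2.737) / 0.6520 = 1.007/0.6520 = 1.544 d.
D_c = (k_d/k_a) L₀ e^(−k_d t_c) = (0.128/0.780) × 33.1 × e^(−0.128×1.544) = 0.1641 × 33.1 × 0.8207 = 4.458 mg/L.

t_c ≈ 1.54 d; D_c ≈ 4.46 mg/L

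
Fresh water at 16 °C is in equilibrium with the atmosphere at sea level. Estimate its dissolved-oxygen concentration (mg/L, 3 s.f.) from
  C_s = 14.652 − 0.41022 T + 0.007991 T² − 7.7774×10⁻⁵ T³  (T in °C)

C_s = 14.652 − 0.41022×16 + 0.007991×16² − 7.7774×10⁻⁵×16³ = 9.816 mg/L.

C_s ≈ 9.82 mg/L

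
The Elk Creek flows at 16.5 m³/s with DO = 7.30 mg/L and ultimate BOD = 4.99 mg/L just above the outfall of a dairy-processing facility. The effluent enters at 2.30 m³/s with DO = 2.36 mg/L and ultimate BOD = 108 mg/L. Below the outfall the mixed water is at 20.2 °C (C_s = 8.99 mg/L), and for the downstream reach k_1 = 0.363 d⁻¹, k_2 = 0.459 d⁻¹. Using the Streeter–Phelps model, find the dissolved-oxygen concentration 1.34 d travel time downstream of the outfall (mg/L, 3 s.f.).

DO ≈ 2.81 mg/L

Mixed DO = (16.5×7.30 + 2.30×2.36)/(16.5+2.30) = 125.9/18.80 = 6.696 mg/L.
Mixed L₀ = (16.5×4.99 + 2.30×108)/(18.80) = 330.7/18.80 = 17.59 mg/L.
Initial deficit D₀ = C_s − DO₀ = 8.99 − 6.696 = 2.294 mg/L.
D(1.34) = [0.363×17.59/(0.459−0.363)](e^(−0.363×1.34) − e^(−0.459×1.34)) + 2.294 e^(−0.459×1.34)
= 66.52 × (0.6148 − 0.5406) + 2.294 × 0.5406 = 6.177 mg/L.
DO = 8.99 − 6.177 = 2.813 mg/L.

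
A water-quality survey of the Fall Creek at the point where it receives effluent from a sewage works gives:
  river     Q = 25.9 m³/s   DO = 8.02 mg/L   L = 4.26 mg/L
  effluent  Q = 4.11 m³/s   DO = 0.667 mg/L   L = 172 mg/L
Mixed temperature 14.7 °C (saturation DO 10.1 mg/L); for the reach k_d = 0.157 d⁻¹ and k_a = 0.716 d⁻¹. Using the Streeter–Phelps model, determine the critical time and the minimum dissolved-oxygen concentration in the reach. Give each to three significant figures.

t_c ≈ 1.79 d; minimum DO ≈ 5.59 mg/L

Mixed DO = (25.9×8.02 + 4.11×0.667)/(25.9+4.11) = 210.5/30.01 = 7.013 mg/L.
Mixed L₀ = (25.9×4.26 + 4.11×172)/(30.01) = 817.3/30.01 = 27.23 mg/L.
Initial deficit D₀ = C_s − DO₀ = 10.1 − 7.013 = 3.087 mg/L.
t_c = (1/0.5590) ln[(0.716/0.157)(1 − 3.087×0.5590/(0.157×27.23))] = 1.789 × ln(2.720) = 1.790 d.
D_c = (0.157/0.716) × 27.23 × e^(−0.157×1.790) = 0.2193 × 27.23 × 0.7550 = 4.509 mg/L.
Minimum DO = 10.1 − 4.509 = 5.591 mg/L.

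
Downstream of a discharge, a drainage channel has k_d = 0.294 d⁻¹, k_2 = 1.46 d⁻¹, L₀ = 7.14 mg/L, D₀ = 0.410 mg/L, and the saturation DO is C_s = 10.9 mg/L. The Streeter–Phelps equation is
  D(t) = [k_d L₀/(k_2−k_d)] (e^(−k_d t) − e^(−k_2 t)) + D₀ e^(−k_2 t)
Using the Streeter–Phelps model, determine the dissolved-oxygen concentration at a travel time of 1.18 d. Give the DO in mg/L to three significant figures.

DO ≈ 9.88 mg/L

k_d L₀/(k_2−k_d) = 0.294×7.14/(1.46−0.294) = 2.099/1.166 = 1.800 mg/L.
e^(−k_d t) = e^(−0.294×1.180) = 0.7069; e^(−k_2 t) = e^(−1.46×1.180) = 0.1786.
D = 1.800 × (0.7069 − 0.1786) + 0.410 × 0.1786 = 0.9511 + 0.07321 = 1.024 mg/L.
DO = C_s − D = 10.9 − 1.024 = 9.876 mg/L.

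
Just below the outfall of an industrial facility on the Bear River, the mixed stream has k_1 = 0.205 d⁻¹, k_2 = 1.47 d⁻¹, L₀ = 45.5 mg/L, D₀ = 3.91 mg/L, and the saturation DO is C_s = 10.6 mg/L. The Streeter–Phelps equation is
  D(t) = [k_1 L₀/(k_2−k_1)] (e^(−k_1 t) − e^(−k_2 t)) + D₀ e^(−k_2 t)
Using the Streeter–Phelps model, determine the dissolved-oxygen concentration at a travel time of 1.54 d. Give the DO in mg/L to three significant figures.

k_1 L₀/(k_2−k_1) = 0.205×45.5/(1.47−0.205) = 9.327/1.265 = 7.374 mg/L.
e^(−k_1 t) = e^(−0.205×1.540) = 0.7293; e^(−k_2 t) = e^(−1.47×1.540) = 0.1040.
D = 7.374 × (0.7293 − 0.1040) + 3.91 × 0.1040 = 4.611 + 0.4065 = 5.017 mg/L.
DO = C_s − D = 10.6 − 5.017 = 5.583 mg/L.

DO ≈ 5.58 mg/L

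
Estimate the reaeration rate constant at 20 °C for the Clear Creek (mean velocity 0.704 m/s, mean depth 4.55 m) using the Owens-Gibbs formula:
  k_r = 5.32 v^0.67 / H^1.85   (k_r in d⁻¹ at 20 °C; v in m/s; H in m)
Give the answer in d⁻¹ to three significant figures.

k_r ≈ 0.255 d⁻¹

k_r = 5.32 × 0.704^0.67 / 4.55^1.85 = 5.32 × 0.7904 / 16.49 = 0.2550 d⁻¹.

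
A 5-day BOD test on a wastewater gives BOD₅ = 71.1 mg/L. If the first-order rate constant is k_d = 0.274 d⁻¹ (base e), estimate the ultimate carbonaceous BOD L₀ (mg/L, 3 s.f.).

BOD₅ = L₀(1 − e^(−5k_d)) ⇒ L₀ = BOD₅ / (1 − e^(−5×0.274))
= 71.1 / (1 − 0.2541) = 71.1 / 0.7459 = 95.32 mg/L.

L₀ ≈ 95.3 mg/L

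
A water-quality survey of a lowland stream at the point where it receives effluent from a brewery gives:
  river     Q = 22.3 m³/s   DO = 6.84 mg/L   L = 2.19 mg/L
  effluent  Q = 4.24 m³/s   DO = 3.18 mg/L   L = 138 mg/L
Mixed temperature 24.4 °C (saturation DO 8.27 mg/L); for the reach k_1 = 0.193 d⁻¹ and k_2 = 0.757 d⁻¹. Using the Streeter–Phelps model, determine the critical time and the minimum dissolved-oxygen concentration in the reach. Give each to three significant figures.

Mixed DO = (22.3×6.84 + 4.24×3.18)/(22.3+4.24) = 166.0/26.54 = 6.255 mg/L.
Mixed L₀ = (22.3×2.19 + 4.24×138)/(26.54) = 634.0/26.54 = 23.89 mg/L.
Initial deficit D₀ = C_s − DO₀ = 8.27 − 6.255 = 2.015 mg/L.
t_c = (1/0.5640) ln[(0.757/0.193)(1 − 2.015×0.5640/(0.193×23.89))] = 1.773 × ln(2.956) = 1.921 d.
D_c = (0.193/0.757) × 23.89 × e^(−0.193×1.921) = 0.2550 × 23.89 × 0.6902 = 4.203 mg/L.
Minimum DO = 8.27 − 4.203 = 4.067 mg/L.

t_c ≈ 1.92 d; minimum DO ≈ 4.07 mg/L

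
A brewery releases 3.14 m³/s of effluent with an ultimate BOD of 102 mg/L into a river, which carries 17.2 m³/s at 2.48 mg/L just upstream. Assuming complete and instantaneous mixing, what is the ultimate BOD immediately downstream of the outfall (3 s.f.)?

17.8 mg/L

Flow-weighted mixing: C = (Q_r C_r + Q_w C_w)/(Q_r + Q_w)
= (17.2×2.48 + 3.14×102)/(17.2 + 3.14) = 362.9/20.34 = 17.84 mg/L.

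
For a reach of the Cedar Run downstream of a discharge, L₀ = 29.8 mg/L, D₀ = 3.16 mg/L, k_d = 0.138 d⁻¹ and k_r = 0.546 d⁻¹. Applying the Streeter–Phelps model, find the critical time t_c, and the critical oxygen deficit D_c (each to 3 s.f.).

t_c ≈ 2.45 d; D_c ≈ 5.37 mg/L

With k_r/k_d = 3.957 and 1 − D₀(k_r−k_d)/(k_d L₀) = 0.6865,
t_c = ln(3.957 × 0.6865) / (0.546 − 0.138) = ln(2.716) / 0.4080 = 0.9992/0.4080 = 2.449 d.
D_c = (k_d/k_r) L₀ e^(−k_d t_c) = (0.138/0.546) × 29.8 × e^(−0.138×2.449) = 0.2527 × 29.8 × 0.7132 = 5.372 mg/L.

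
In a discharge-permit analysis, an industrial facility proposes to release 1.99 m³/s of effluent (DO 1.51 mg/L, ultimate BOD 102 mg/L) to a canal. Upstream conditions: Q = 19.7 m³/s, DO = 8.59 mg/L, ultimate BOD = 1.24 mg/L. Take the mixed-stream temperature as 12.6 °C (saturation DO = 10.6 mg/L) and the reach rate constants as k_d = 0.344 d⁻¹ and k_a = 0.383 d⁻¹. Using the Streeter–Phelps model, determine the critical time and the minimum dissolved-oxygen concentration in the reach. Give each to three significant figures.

t_c ≈ 2.01 d; minimum DO ≈ 5.88 mg/L

Mixed DO = (19.7×8.59 + 1.99×1.51)/(19.7+1.99) = 172.2/21.69 = 7.940 mg/L.
Mixed L₀ = (19.7×1.24 + 1.99×102)/(21.69) = 227.4/21.69 = 10.48 mg/L.
Initial deficit D₀ = C_s − DO₀ = 10.6 − 7.940 = 2.660 mg/L.
t_c = (1/0.03900) ln[(0.383/0.344)(1 − 2.660×0.03900/(0.344×10.48))] = 25.64 × ln(1.081) = 2.005 d.
D_c = (0.344/0.383) × 10.48 × e^(−0.344×2.005) = 0.8982 × 10.48 × 0.5016 = 4.724 mg/L.
Minimum DO = 10.6 − 4.724 = 5.876 mg/L.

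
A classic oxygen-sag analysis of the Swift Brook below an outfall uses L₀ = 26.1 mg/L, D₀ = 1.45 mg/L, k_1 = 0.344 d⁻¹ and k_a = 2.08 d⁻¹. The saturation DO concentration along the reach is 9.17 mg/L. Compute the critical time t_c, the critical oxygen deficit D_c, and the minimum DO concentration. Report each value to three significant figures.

t_c ≈ 0.847 d; D_c ≈ 3.23 mg/L; min DO ≈ 5.94 mg/L

t_c = [1/(k_a−k_1)] ln[(k_a/k_1)(1 − D₀(k_a−k_1)/(k_1 L₀))]
= [1/(2.08−0.344)] ln[(2.08/0.344)(1 − 1.45×1.736/(0.344×26.1))]
= (1/1.736) ln[6.047 × 0.7196] = 0.5760 × ln(4.351) = 0.5760 × 1.470 = 0.8470 d.
D_c = (k_1/k_a) L₀ e^(−k_1 t_c) = (0.344/2.08) × 26.1 × e^(−0.344×0.8470) = 0.1654 × 26.1 × 0.7472 = 3.225 mg/L.
Minimum DO = C_s − D_c = 9.17 − 3.225 = 5.945 mg/L.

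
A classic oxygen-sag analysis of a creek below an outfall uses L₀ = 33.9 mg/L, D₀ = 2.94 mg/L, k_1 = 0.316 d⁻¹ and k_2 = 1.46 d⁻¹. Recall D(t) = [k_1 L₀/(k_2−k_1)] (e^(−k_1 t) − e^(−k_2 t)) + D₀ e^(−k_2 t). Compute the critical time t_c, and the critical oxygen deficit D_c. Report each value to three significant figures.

t_c = [1/(k_2−k_1)] ln[(k_2/k_1)(1 − D₀(k_2−k_1)/(k_1 L₀))]
= [1/(1.46−0.316)] ln[(1.46/0.316)(1 − 2.94×1.144/(0.316×33.9))]
= (1/1.144) ln[4.620 × 0.6860] = 0.8741 × ln(3.170) = 0.8741 × 1.154 = 1.008 d.
L(t_c) = L₀ e^(−k_1 t_c) = 33.9 × 0.7271 = 24.65 mg/L, and at the critical point k_2 D_c = k_1 L, so D_c = (0.316/1.46) × 24.65 = 5.335 mg/L.

t_c ≈ 1.01 d; D_c ≈ 5.34 mg/L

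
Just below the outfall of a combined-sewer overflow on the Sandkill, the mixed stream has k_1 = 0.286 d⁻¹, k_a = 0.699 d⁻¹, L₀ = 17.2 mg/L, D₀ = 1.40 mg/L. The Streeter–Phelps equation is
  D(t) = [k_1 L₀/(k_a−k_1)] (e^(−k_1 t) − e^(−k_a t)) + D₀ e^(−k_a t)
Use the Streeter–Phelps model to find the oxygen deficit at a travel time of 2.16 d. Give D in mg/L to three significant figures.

k_1 L₀/(k_a−k_1) = 0.286×17.2/(0.699−0.286) = 4.919/0.4130 = 11.91 mg/L.
e^(−k_1 t) = e^(−0.286×2.160) = 0.5392; e^(−k_a t) = e^(−0.699×2.160) = 0.2209.
D = 11.91 × (0.5392 − 0.2209) + 1.40 × 0.2209 = 3.790 + 0.3093 = 4.099 mg/L.

D ≈ 4.10 mg/L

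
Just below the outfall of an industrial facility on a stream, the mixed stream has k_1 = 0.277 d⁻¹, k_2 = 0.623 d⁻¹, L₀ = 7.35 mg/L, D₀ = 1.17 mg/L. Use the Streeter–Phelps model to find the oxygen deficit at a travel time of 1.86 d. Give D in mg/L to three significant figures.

k_1 L₀/(k_2−k_1) = 0.277×7.35/(0.623−0.277) = 2.036/0.3460 = 5.884 mg/L.
e^(−k_1 t) = e^(−0.277×1.860) = 0.5974; e^(−k_2 t) = e^(−0.623×1.860) = 0.3139.
D = 5.884 × (0.5974 − 0.3139) + 1.17 × 0.3139 = 1.668 + 0.3672 = 2.035 mg/L.

D ≈ 2.04 mg/L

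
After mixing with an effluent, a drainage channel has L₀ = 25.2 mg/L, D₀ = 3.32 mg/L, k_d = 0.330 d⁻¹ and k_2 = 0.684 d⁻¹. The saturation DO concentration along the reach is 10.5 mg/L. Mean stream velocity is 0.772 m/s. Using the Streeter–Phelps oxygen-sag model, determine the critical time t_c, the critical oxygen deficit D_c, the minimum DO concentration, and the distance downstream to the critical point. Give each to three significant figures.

t_c ≈ 1.63 d; D_c ≈ 7.10 mg/L; min DO ≈ 3.40 mg/L; x_c ≈ 109 km

With k_2/k_d = 2.073 and 1 − D₀(k_2−k_d)/(k_d L₀) = 0.8587,
t_c = ln(2.073 × 0.8587) / (0.684 − 0.330) = ln(1.780) / 0.3540 = 0.5765/0.3540 = 1.629 d.
L(t_c) = L₀ e^(−k_d t_c) = 25.2 × 0.5843 = 14.72 mg/L, and at the critical point k_2 D_c = k_d L, so D_c = (0.330/0.684) × 14.72 = 7.103 mg/L.
Minimum DO = C_s − D_c = 10.5 − 7.103 = 3.397 mg/L.
x_c = v t_c = 0.772 m/s × 1.629 d × 86400 s/d = 108600 m ≈ 109 km.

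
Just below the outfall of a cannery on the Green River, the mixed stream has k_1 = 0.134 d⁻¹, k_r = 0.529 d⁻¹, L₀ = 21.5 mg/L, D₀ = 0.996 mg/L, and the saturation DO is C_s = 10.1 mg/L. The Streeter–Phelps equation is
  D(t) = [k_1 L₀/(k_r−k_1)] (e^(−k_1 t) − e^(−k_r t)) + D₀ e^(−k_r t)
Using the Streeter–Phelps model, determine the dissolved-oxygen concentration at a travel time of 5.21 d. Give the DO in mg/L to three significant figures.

DO ≈ 6.87 mg/L

k_1 L₀/(k_r−k_1) = 0.134×21.5/(0.529−0.134) = 2.881/0.3950 = 7.294 mg/L.
e^(−k_1 t) = e^(−0.134×5.210) = 0.4975; e^(−k_r t) = e^(−0.529×5.210) = 0.06354.
D = 7.294 × (0.4975 − 0.06354) + 0.996 × 0.06354 = 3.165 + 0.06329 = 3.229 mg/L.
DO = C_s − D = 10.1 − 3.229 = 6.871 mg/L.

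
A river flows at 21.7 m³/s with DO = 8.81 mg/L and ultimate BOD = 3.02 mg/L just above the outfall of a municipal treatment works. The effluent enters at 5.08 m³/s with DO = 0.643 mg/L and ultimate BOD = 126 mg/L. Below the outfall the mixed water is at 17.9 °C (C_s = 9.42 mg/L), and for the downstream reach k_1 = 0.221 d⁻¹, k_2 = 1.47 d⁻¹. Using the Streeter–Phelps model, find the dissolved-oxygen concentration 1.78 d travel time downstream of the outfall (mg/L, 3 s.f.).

Mixed DO = (21.7×8.81 + 5.08×0.643)/(21.7+5.08) = 194.4/26.78 = 7.261 mg/L.
Mixed L₀ = (21.7×3.02 + 5.08×126)/(26.78) = 705.6/26.78 = 26.35 mg/L.
Initial deficit D₀ = C_s − DO₀ = 9.42 − 7.261 = 2.159 mg/L.
D(1.78) = [0.221×26.35/(1.47−0.221)](e^(−0.221×1.78) − e^(−1.47×1.78)) + 2.159 e^(−1.47×1.78)
= 4.662 × (0.6748 − 0.07305) + 2.159 × 0.07305 = 2.963 mg/L.
DO = 9.42 − 2.963 = 6.457 mg/L.

DO ≈ 6.46 mg/L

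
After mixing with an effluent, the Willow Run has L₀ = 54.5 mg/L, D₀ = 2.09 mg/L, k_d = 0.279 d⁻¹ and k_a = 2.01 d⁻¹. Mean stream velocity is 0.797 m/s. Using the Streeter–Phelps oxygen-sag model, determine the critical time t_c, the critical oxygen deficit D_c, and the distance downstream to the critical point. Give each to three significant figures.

t_c ≈ 0.984 d; D_c ≈ 5.75 mg/L; x_c ≈ 67.7 km

With k_a/k_d = 7.204 and 1 − D₀(k_a−k_d)/(k_d L₀) = 0.7621,
t_c = ln(7.204 × 0.7621) / (2.01 − 0.279) = ln(5.490) / 1.731 = 1.703/1.731 = 0.9838 d.
D_c = (k_d/k_a) L₀ e^(−k_d t_c) = (0.279/2.01) × 54.5 × e^(−0.279×0.9838) = 0.1388 × 54.5 × 0.7600 = 5.749 mg/L.
x_c = v t_c = 0.797 m/s × 0.9838 d × 86400 s/d = 67750 m ≈ 67.7 km.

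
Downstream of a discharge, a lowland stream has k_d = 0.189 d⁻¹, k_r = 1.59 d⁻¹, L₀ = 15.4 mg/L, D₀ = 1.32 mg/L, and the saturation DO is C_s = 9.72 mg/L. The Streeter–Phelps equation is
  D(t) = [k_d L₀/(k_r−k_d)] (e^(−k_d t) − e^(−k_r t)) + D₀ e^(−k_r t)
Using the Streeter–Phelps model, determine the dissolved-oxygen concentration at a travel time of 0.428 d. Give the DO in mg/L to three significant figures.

k_d L₀/(k_r−k_d) = 0.189×15.4/(1.59−0.189) = 2.911/1.401 = 2.078 mg/L.
e^(−k_d t) = e^(−0.189×0.4280) = 0.9223; e^(−k_r t) = e^(−1.59×0.4280) = 0.5064.
D = 2.078 × (0.9223 − 0.5064) + 1.32 × 0.5064 = 0.8641 + 0.6684 = 1.533 mg/L.
DO = C_s − D = 9.72 − 1.533 = 8.187 mg/L.

DO ≈ 8.19 mg/L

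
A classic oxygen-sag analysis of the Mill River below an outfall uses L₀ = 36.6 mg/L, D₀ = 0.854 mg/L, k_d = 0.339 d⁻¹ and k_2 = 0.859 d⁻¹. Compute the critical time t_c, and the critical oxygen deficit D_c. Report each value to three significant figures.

t_c ≈ 1.72 d; D_c ≈ 8.07 mg/L

At the critical point dD/dt = 0, so k_d L₀ e^(−k_d t) = k_2 D. Substituting D(t) from the Streeter–Phelps equation and solving for t gives
t_c = ln[(k_2/k_d)(1 − D₀(k_2−k_d)/(k_d L₀))] / (k_2−k_d).
Here k_2−k_d = 0.5200 d⁻¹ and 1 − D₀(k_2−k_d)/(k_d L₀) = 1 − 0.854×0.5200/(0.339×36.6) = 0.9642, so
t_c = ln(2.534 × 0.9642) / 0.5200 = 0.8933 / 0.5200 = 1.718 d.
D_c = (k_d/k_2) L₀ e^(−k_d t_c) = (0.339/0.859) × 36.6 × e^(−0.339×1.718) = 0.3946 × 36.6 × 0.5586 = 8.068 mg/L.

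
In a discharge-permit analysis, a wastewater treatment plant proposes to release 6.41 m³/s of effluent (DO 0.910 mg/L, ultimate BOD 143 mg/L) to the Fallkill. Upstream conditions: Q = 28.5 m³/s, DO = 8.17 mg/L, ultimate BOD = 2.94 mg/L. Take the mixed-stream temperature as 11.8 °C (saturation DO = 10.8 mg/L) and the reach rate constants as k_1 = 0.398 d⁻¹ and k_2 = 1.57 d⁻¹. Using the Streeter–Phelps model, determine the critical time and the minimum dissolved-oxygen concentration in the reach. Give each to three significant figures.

t_c ≈ 0.725 d; minimum DO ≈ 5.36 mg/L

Mixed DO = (28.5×8.17 + 6.41×0.910)/(28.5+6.41) = 238.7/34.91 = 6.837 mg/L.
Mixed L₀ = (28.5×2.94 + 6.41×143)/(34.91) = 1000/34.91 = 28.66 mg/L.
Initial deficit D₀ = C_s − DO₀ = 10.8 − 6.837 = 3.963 mg/L.
t_c = (1/1.172) ln[(1.57/0.398)(1 − 3.963×1.172/(0.398×28.66))] = 0.8532 × ln(2.338) = 0.7248 d.
D_c = (0.398/1.57) × 28.66 × e^(−0.398×0.7248) = 0.2535 × 28.66 × 0.7494 = 5.444 mg/L.
Minimum DO = 10.8 − 5.444 = 5.356 mg/L.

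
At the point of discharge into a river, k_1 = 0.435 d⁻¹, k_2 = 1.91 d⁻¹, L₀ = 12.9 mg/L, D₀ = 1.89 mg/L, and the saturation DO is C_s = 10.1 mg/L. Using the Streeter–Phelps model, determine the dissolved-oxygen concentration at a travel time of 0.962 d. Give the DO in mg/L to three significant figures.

k_1 L₀/(k_2−k_1) = 0.435×12.9/(1.91−0.435) = 5.612/1.475 = 3.804 mg/L.
e^(−k_1 t) = e^(−0.435×0.9620) = 0.6581; e^(−k_2 t) = e^(−1.91×0.9620) = 0.1592.
D = 3.804 × (0.6581 − 0.1592) + 1.89 × 0.1592 = 1.898 + 0.3009 = 2.199 mg/L.
DO = C_s − D = 10.1 − 2.199 = 7.901 mg/L.

DO ≈ 7.90 mg/L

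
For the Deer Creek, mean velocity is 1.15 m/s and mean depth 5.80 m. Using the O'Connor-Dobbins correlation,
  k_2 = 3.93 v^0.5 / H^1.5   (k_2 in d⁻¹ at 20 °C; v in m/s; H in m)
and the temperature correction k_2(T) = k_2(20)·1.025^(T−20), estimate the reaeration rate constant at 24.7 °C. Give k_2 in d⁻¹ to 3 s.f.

k_2(20) = 3.93 × 1.15^0.5 / 5.80^1.5 = 3.93 × 1.072 / 13.97 = 0.3017 d⁻¹.
k_2(24.7) = 0.3017 × 1.025^(24.7−20) = 0.3017 × 1.123 = 0.3388 d⁻¹.

k_2 ≈ 0.339 d⁻¹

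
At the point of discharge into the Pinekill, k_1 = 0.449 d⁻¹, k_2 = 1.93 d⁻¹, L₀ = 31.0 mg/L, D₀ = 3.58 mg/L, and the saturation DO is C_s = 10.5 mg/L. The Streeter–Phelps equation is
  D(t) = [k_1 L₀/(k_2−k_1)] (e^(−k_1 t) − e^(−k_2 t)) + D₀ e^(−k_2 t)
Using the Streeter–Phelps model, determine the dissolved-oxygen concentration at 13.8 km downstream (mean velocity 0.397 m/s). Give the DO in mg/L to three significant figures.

DO ≈ 5.33 mg/L

Travel time t = x/v = 13.8 km / (0.397 m/s) = 13800 m / 0.397 m/s = 34760 s = 0.4023 d.
k_1 L₀/(k_2−k_1) = 0.449×31.0/(1.93−0.449) = 13.92/1.481 = 9.398 mg/L.
e^(−k_1 t) = e^(−0.449×0.4023) = 0.8347; e^(−k_2 t) = e^(−1.93×0.4023) = 0.4600.
D = 9.398 × (0.8347 − 0.4600) + 3.58 × 0.4600 = 3.522 + 1.647 = 5.169 mg/L.
DO = C_s − D = 10.5 − 5.169 = 5.331 mg/L.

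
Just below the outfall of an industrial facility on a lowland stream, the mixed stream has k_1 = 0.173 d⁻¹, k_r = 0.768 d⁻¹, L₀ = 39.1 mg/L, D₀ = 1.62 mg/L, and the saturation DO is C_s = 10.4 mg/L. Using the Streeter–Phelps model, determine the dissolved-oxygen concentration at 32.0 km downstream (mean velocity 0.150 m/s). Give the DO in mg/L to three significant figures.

Travel time t = x/v = 32.0 km / (0.150 m/s) = 32000 m / 0.150 m/s = 213300 s = 2.469 d.
k_1 L₀/(k_r−k_1) = 0.173×39.1/(0.768−0.173) = 6.764/0.5950 = 11.37 mg/L.
e^(−k_1 t) = e^(−0.173×2.469) = 0.6524; e^(−k_r t) = e^(−0.768×2.469) = 0.1501.
D = 11.37 × (0.6524 − 0.1501) + 1.62 × 0.1501 = 5.710 + 0.2432 = 5.953 mg/L.
DO = C_s − D = 10.4 − 5.953 = 4.447 mg/L.

DO ≈ 4.45 mg/L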